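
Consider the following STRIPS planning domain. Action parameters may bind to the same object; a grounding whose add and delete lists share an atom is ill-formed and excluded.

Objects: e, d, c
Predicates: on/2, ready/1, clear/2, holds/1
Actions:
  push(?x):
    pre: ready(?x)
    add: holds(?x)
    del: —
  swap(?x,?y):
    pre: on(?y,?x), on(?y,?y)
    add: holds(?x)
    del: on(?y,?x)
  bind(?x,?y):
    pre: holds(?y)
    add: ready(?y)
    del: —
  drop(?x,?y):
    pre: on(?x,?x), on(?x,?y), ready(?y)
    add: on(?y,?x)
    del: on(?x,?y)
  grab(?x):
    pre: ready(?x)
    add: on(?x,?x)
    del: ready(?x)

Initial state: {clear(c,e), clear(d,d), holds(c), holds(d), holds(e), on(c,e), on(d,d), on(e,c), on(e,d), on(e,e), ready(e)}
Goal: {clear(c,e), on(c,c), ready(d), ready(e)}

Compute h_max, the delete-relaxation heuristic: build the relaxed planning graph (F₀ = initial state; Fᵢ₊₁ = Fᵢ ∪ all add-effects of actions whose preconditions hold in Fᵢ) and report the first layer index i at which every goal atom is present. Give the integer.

2

F0 = init (11 atoms)
F1 = F0 ∪ {ready(c), ready(d)}  (13 atoms)
F2 = F1 ∪ {on(c,c), on(d,e)}  (15 atoms)
goal ⊆ F2  ⇒  h_max = 2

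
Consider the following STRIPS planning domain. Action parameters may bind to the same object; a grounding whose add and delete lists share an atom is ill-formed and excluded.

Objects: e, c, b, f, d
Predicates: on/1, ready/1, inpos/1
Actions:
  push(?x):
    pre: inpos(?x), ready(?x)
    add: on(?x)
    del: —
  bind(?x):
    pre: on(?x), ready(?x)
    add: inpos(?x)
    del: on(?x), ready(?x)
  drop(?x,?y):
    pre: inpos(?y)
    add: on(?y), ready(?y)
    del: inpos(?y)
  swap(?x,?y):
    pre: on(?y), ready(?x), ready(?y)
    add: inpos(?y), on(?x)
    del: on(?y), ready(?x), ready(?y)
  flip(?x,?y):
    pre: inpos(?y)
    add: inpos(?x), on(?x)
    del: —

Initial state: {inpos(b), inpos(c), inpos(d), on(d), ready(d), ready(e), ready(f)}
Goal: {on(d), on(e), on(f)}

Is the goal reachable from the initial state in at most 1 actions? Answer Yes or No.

1. flip(e,c)  →  {inpos(b), inpos(c), inpos(d), inpos(e), on(d), on(e), ready(d), ready(e), ready(f)}
2. flip(f,e)  →  {inpos(b), inpos(c), inpos(d), inpos(e), inpos(f), on(d), on(e), on(f), ready(d), ready(e), ready(f)}
optimal plan length = 2; 2 > 1

No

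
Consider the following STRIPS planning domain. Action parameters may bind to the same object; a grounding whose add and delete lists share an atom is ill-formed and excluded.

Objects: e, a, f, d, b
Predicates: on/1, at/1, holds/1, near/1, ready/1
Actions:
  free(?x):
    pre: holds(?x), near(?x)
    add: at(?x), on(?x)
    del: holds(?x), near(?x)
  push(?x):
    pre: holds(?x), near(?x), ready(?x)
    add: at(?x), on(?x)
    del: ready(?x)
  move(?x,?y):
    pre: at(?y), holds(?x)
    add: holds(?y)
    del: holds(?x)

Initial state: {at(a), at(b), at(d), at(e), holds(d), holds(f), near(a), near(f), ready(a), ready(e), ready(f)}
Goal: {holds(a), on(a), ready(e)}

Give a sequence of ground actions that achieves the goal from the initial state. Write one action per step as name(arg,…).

1. move(f,a)  →  {at(a), at(b), at(d), at(e), holds(a), holds(d), near(a), near(f), ready(a), ready(e), ready(f)}
2. push(a)  →  {at(a), at(b), at(d), at(e), holds(a), holds(d), near(a), near(f), on(a), ready(e), ready(f)}

move(f,a); push(a)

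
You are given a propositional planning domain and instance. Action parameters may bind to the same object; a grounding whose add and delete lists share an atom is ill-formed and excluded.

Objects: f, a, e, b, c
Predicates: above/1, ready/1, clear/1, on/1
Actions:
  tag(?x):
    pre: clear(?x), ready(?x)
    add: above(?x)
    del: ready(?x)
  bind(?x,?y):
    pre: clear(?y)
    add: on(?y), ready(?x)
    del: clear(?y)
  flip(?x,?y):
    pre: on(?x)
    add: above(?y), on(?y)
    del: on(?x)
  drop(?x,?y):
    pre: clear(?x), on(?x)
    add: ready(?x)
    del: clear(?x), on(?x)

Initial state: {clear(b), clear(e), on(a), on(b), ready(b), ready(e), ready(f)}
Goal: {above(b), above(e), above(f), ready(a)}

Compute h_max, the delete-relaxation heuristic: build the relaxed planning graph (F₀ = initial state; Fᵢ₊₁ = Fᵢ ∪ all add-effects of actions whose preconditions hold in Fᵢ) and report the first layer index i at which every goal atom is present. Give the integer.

1

F0 = init (7 atoms)
F1 = F0 ∪ {above(a), above(b), above(c), above(e), above(f), on(c), on(e), on(f), ready(a), ready(c)}  (17 atoms)
goal ⊆ F1  ⇒  h_max = 1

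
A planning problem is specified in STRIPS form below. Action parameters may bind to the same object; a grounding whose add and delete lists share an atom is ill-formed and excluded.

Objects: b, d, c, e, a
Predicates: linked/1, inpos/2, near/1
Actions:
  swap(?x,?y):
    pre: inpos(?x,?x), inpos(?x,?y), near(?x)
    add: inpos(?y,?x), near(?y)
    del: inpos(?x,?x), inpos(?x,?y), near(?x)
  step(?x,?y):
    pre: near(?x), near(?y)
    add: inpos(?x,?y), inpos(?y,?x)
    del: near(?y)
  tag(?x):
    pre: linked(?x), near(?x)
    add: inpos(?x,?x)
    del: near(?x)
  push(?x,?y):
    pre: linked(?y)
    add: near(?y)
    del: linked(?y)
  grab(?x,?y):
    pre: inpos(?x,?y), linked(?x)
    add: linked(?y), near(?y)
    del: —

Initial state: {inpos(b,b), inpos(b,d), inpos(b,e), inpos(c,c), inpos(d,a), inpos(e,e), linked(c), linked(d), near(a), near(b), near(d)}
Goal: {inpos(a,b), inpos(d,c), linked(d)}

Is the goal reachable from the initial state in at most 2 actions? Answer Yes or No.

1. step(b,a)  →  {inpos(a,b), inpos(b,a), inpos(b,b), inpos(b,d), inpos(b,e), inpos(c,c), inpos(d,a), inpos(e,e), linked(c), linked(d), near(b), near(d)}
2. push(b,c)  →  {inpos(a,b), inpos(b,a), inpos(b,b), inpos(b,d), inpos(b,e), inpos(c,c), inpos(d,a), inpos(e,e), linked(d), near(b), near(c), near(d)}
3. step(d,c)  →  {inpos(a,b), inpos(b,a), inpos(b,b), inpos(b,d), inpos(b,e), inpos(c,c), inpos(c,d), inpos(d,a), inpos(d,c), inpos(e,e), linked(d), near(b), near(d)}
optimal plan length = 3; 3 > 2

No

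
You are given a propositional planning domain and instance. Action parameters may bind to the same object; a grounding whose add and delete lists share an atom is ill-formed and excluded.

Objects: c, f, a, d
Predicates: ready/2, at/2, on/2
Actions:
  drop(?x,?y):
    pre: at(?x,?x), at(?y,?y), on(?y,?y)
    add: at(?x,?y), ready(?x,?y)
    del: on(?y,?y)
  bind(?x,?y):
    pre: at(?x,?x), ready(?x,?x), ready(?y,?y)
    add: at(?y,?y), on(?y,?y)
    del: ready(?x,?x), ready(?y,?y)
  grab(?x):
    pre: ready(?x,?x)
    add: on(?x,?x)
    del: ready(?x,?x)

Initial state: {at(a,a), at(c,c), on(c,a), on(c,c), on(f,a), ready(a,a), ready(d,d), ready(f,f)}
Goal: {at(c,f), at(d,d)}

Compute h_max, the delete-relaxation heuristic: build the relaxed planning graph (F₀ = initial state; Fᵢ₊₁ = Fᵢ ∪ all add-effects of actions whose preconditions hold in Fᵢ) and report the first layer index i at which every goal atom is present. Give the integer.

2

F0 = init (8 atoms)
F1 = F0 ∪ {at(a,c), at(d,d), at(f,f), on(a,a), on(d,d), on(f,f), ready(a,c), ready(c,c)}  (16 atoms)
F2 = F1 ∪ {at(a,d), at(a,f), at(c,a), at(c,d), at(c,f), at(d,a), at(d,c), at(d,f), at(f,a), at(f,c), at(f,d), ready(a,d), ready(a,f), ready(c,a), ready(c,d), ready(c,f), ready(d,a), ready(d,c), ready(d,f), ready(f,a), ready(f,c), ready(f,d)}  (38 atoms)
goal ⊆ F2  ⇒  h_max = 2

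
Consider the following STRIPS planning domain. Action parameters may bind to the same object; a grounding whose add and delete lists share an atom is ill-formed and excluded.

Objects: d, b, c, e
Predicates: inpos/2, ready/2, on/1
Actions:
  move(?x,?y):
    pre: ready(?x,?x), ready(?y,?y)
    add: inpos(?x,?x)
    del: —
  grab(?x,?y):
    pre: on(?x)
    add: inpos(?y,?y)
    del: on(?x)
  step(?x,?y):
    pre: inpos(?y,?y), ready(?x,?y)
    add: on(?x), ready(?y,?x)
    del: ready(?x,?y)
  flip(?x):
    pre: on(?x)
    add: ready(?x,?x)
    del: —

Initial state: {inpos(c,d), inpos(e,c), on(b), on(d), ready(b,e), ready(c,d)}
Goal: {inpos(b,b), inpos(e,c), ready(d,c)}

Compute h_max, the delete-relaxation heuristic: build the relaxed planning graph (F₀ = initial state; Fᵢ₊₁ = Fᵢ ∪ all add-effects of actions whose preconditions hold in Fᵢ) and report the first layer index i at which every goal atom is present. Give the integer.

2

F0 = init (6 atoms)
F1 = F0 ∪ {inpos(b,b), inpos(c,c), inpos(d,d), inpos(e,e), ready(b,b), ready(d,d)}  (12 atoms)
F2 = F1 ∪ {on(c), ready(d,c), ready(e,b)}  (15 atoms)
goal ⊆ F2  ⇒  h_max = 2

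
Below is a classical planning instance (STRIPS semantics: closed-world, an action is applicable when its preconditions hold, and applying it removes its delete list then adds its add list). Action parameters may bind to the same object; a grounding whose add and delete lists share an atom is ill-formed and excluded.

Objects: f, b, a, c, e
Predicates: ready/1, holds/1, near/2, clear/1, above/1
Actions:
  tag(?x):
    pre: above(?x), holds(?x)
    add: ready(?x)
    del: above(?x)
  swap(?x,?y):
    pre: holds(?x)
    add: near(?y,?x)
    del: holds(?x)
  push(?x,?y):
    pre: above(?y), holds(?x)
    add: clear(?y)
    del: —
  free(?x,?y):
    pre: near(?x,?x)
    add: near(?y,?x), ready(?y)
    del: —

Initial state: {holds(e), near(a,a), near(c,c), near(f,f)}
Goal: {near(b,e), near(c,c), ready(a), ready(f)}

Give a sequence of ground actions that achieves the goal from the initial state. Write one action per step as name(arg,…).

1. swap(e,b)  →  {near(a,a), near(b,e), near(c,c), near(f,f)}
2. free(f,f)  →  {near(a,a), near(b,e), near(c,c), near(f,f), ready(f)}
3. free(f,a)  →  {near(a,a), near(a,f), near(b,e), near(c,c), near(f,f), ready(a), ready(f)}

swap(e,b); free(f,f); free(f,a)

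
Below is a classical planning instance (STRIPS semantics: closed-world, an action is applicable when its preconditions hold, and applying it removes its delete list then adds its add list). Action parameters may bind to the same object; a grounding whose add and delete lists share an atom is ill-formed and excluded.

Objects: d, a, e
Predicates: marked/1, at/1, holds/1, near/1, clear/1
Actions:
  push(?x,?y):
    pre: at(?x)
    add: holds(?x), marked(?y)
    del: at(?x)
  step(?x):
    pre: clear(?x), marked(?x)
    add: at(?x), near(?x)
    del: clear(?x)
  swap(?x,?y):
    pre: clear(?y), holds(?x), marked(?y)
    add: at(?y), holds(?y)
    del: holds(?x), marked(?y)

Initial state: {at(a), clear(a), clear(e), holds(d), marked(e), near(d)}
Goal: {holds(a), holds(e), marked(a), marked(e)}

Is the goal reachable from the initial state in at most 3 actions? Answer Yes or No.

1. push(a,d)  →  {clear(a), clear(e), holds(a), holds(d), marked(d), marked(e), near(d)}
2. step(e)  →  {at(e), clear(a), holds(a), holds(d), marked(d), marked(e), near(d), near(e)}
3. push(e,a)  →  {clear(a), holds(a), holds(d), holds(e), marked(a), marked(d), marked(e), near(d), near(e)}
optimal plan length = 3; 3 ≤ 3

Yes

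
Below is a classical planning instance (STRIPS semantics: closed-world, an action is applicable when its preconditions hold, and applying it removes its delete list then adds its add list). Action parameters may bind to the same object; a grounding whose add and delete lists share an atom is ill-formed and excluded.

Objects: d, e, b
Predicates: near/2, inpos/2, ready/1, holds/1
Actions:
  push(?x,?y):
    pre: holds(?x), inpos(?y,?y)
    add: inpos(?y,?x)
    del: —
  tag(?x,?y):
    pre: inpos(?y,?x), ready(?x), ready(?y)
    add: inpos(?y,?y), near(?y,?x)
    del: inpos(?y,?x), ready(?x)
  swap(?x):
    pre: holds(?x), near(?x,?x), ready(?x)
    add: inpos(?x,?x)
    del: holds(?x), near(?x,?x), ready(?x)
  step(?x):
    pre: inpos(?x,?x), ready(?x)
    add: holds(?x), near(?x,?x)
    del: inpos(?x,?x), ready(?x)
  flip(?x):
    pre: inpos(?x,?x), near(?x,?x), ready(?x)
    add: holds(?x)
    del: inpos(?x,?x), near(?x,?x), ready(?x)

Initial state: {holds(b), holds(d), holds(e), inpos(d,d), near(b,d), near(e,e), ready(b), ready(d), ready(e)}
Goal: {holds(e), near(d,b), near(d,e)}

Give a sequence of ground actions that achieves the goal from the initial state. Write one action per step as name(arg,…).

push(e,d); push(b,d); tag(e,d); tag(b,d)

1. push(e,d)  →  {holds(b), holds(d), holds(e), inpos(d,d), inpos(d,e), near(b,d), near(e,e), ready(b), ready(d), ready(e)}
2. push(b,d)  →  {holds(b), holds(d), holds(e), inpos(d,b), inpos(d,d), inpos(d,e), near(b,d), near(e,e), ready(b), ready(d), ready(e)}
3. tag(e,d)  →  {holds(b), holds(d), holds(e), inpos(d,b), inpos(d,d), near(b,d), near(d,e), near(e,e), ready(b), ready(d)}
4. tag(b,d)  →  {holds(b), holds(d), holds(e), inpos(d,d), near(b,d), near(d,b), near(d,e), near(e,e), ready(d)}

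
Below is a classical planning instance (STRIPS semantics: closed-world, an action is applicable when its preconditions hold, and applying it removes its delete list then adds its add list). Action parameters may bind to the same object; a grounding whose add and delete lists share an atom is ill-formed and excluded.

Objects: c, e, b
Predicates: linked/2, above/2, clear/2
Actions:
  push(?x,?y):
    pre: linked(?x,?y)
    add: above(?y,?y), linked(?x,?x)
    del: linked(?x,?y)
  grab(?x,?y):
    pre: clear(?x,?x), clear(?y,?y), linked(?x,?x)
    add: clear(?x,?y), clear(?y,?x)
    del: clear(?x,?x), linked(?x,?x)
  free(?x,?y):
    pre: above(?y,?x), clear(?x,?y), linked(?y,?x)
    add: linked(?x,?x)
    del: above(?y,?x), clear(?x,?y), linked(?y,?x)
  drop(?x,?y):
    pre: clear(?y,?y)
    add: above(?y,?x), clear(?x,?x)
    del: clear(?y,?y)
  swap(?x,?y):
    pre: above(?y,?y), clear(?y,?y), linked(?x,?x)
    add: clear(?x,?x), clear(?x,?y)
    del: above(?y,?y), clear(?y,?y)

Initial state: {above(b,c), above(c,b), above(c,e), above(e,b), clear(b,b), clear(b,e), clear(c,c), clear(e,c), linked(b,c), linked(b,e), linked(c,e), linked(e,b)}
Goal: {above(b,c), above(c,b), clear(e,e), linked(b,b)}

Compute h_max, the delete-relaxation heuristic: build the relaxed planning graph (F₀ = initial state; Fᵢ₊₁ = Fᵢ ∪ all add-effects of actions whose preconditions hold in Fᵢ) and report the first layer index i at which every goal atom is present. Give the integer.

1

F0 = init (12 atoms)
F1 = F0 ∪ {above(b,b), above(b,e), above(c,c), above(e,e), clear(e,e), linked(b,b), linked(c,c), linked(e,e)}  (20 atoms)
goal ⊆ F1  ⇒  h_max = 1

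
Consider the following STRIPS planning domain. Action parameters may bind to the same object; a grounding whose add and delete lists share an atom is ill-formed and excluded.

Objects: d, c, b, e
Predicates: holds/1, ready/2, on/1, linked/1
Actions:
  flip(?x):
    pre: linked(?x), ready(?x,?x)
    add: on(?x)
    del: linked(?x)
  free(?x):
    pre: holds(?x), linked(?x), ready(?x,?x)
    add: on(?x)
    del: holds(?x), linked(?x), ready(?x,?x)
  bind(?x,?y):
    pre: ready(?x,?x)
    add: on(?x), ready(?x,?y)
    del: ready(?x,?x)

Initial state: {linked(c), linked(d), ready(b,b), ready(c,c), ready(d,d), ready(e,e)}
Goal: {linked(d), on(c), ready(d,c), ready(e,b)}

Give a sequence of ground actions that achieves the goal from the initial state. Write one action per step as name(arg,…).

flip(c); bind(d,c); bind(e,b)

1. flip(c)  →  {linked(d), on(c), ready(b,b), ready(c,c), ready(d,d), ready(e,e)}
2. bind(d,c)  →  {linked(d), on(c), on(d), ready(b,b), ready(c,c), ready(d,c), ready(e,e)}
3. bind(e,b)  →  {linked(d), on(c), on(d), on(e), ready(b,b), ready(c,c), ready(d,c), ready(e,b)}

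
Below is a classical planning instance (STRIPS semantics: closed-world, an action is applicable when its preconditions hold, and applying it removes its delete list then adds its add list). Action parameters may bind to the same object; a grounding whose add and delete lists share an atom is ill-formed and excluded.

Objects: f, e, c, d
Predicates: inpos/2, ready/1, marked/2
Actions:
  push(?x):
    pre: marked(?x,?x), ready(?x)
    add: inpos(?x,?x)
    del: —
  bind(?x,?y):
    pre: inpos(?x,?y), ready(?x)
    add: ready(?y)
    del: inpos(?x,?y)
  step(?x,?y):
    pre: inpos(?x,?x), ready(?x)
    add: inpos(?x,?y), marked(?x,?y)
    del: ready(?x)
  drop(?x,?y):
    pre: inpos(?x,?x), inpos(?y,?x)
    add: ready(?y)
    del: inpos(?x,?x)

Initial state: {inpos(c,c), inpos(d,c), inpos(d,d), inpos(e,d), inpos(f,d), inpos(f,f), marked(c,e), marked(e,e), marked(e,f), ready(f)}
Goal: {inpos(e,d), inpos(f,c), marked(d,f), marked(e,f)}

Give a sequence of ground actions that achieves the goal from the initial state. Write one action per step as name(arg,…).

bind(f,d); step(f,c); step(d,f)

1. bind(f,d)  →  {inpos(c,c), inpos(d,c), inpos(d,d), inpos(e,d), inpos(f,f), marked(c,e), marked(e,e), marked(e,f), ready(d), ready(f)}
2. step(f,c)  →  {inpos(c,c), inpos(d,c), inpos(d,d), inpos(e,d), inpos(f,c), inpos(f,f), marked(c,e), marked(e,e), marked(e,f), marked(f,c), ready(d)}
3. step(d,f)  →  {inpos(c,c), inpos(d,c), inpos(d,d), inpos(d,f), inpos(e,d), inpos(f,c), inpos(f,f), marked(c,e), marked(d,f), marked(e,e), marked(e,f), marked(f,c)}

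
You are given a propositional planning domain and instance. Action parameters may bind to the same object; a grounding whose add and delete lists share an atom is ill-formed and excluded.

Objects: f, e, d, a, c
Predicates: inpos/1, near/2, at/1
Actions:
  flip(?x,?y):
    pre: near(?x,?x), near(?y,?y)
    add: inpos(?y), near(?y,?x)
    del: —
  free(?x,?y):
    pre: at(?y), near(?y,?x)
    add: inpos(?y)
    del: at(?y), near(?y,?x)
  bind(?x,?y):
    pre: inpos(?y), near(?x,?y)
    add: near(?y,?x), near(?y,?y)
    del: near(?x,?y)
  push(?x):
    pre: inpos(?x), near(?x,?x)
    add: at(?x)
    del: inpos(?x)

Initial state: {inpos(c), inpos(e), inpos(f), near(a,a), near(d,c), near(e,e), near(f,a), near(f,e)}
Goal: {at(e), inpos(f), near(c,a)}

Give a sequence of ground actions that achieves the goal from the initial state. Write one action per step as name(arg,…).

1. bind(d,c)  →  {inpos(c), inpos(e), inpos(f), near(a,a), near(c,c), near(c,d), near(e,e), near(f,a), near(f,e)}
2. flip(a,c)  →  {inpos(c), inpos(e), inpos(f), near(a,a), near(c,a), near(c,c), near(c,d), near(e,e), near(f,a), near(f,e)}
3. push(e)  →  {at(e), inpos(c), inpos(f), near(a,a), near(c,a), near(c,c), near(c,d), near(e,e), near(f,a), near(f,e)}

bind(d,c); flip(a,c); push(e)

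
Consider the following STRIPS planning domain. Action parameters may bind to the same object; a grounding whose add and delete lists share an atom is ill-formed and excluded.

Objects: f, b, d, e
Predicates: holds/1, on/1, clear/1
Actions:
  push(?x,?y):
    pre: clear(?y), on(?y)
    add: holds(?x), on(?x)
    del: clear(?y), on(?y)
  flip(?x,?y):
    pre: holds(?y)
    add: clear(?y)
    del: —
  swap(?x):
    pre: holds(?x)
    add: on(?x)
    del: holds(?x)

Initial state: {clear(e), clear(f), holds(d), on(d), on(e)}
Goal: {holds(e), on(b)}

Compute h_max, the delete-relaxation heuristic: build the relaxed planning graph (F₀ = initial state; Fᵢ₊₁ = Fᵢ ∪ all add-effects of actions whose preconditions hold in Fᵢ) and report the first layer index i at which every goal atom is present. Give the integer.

F0 = init (5 atoms)
F1 = F0 ∪ {clear(d), holds(b), holds(f), on(b), on(f)}  (10 atoms)
F2 = F1 ∪ {clear(b), holds(e)}  (12 atoms)
goal ⊆ F2  ⇒  h_max = 2

2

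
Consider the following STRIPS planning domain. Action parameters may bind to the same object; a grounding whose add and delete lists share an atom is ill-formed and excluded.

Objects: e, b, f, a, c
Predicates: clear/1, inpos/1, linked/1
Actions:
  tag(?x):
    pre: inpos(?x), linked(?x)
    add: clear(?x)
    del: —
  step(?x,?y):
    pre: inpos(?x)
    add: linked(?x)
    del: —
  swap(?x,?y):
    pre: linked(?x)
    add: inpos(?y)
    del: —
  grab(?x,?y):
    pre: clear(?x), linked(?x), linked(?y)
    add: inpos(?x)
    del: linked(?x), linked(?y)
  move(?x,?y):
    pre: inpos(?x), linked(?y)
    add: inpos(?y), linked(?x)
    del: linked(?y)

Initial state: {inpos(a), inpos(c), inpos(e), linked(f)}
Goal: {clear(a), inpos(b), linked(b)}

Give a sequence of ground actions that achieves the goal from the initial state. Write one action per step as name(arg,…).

1. step(a,e)  →  {inpos(a), inpos(c), inpos(e), linked(a), linked(f)}
2. tag(a)  →  {clear(a), inpos(a), inpos(c), inpos(e), linked(a), linked(f)}
3. swap(f,b)  →  {clear(a), inpos(a), inpos(b), inpos(c), inpos(e), linked(a), linked(f)}
4. step(b,e)  →  {clear(a), inpos(a), inpos(b), inpos(c), inpos(e), linked(a), linked(b), linked(f)}

step(a,e); tag(a); swap(f,b); step(b,e)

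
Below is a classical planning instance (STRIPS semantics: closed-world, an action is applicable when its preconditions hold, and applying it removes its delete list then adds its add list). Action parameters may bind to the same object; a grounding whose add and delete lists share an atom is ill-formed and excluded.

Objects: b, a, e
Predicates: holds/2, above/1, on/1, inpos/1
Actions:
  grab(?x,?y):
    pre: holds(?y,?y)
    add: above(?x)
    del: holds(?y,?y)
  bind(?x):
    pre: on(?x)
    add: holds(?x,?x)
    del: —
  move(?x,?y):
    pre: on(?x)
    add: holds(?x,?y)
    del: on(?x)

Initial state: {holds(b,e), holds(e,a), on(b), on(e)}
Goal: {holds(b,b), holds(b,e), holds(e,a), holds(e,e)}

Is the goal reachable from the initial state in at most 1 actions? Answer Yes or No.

1. bind(b)  →  {holds(b,b), holds(b,e), holds(e,a), on(b), on(e)}
2. bind(e)  →  {holds(b,b), holds(b,e), holds(e,a), holds(e,e), on(b), on(e)}
optimal plan length = 2; 2 > 1

No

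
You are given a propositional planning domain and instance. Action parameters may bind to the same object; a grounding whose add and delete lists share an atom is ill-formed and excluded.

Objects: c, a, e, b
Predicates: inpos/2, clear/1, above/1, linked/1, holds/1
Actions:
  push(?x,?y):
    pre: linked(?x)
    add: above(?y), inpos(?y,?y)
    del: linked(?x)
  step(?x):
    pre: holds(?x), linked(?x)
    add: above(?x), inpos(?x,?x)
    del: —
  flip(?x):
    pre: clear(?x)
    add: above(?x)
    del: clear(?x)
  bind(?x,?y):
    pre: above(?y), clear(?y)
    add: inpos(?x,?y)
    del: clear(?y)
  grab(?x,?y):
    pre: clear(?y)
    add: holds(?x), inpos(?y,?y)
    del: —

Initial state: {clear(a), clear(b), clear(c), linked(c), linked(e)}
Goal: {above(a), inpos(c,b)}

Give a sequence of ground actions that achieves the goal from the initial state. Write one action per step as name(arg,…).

1. push(c,a)  →  {above(a), clear(a), clear(b), clear(c), inpos(a,a), linked(e)}
2. push(e,b)  →  {above(a), above(b), clear(a), clear(b), clear(c), inpos(a,a), inpos(b,b)}
3. bind(c,b)  →  {above(a), above(b), clear(a), clear(c), inpos(a,a), inpos(b,b), inpos(c,b)}

push(c,a); push(e,b); bind(c,b)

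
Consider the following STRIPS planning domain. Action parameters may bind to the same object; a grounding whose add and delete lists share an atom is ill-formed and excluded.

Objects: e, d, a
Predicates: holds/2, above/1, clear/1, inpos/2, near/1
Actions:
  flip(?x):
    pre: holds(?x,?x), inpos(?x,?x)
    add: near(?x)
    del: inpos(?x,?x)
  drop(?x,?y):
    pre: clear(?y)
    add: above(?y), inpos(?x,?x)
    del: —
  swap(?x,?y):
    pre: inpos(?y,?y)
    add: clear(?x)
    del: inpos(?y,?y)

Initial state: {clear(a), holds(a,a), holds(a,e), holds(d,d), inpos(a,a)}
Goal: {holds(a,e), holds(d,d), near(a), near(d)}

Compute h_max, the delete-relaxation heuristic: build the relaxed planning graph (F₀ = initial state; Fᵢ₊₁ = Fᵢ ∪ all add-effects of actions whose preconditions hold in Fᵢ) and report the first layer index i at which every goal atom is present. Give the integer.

2

F0 = init (5 atoms)
F1 = F0 ∪ {above(a), clear(d), clear(e), inpos(d,d), inpos(e,e), near(a)}  (11 atoms)
F2 = F1 ∪ {above(d), above(e), near(d)}  (14 atoms)
goal ⊆ F2  ⇒  h_max = 2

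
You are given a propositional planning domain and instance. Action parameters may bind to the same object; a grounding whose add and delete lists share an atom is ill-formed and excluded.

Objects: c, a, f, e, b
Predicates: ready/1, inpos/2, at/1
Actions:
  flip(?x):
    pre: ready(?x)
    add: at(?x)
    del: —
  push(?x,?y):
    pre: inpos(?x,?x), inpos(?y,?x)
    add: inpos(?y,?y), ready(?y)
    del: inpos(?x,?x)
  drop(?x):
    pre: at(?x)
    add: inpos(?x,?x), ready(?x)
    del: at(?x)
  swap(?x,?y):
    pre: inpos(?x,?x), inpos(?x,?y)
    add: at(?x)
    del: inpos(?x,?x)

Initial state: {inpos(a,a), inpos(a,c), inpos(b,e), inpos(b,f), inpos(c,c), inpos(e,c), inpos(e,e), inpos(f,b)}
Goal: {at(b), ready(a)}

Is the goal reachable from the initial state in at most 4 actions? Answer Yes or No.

1. push(c,a)  →  {inpos(a,a), inpos(a,c), inpos(b,e), inpos(b,f), inpos(e,c), inpos(e,e), inpos(f,b), ready(a)}
2. push(e,b)  →  {inpos(a,a), inpos(a,c), inpos(b,b), inpos(b,e), inpos(b,f), inpos(e,c), inpos(f,b), ready(a), ready(b)}
3. flip(b)  →  {at(b), inpos(a,a), inpos(a,c), inpos(b,b), inpos(b,e), inpos(b,f), inpos(e,c), inpos(f,b), ready(a), ready(b)}
optimal plan length = 3; 3 ≤ 4

Yes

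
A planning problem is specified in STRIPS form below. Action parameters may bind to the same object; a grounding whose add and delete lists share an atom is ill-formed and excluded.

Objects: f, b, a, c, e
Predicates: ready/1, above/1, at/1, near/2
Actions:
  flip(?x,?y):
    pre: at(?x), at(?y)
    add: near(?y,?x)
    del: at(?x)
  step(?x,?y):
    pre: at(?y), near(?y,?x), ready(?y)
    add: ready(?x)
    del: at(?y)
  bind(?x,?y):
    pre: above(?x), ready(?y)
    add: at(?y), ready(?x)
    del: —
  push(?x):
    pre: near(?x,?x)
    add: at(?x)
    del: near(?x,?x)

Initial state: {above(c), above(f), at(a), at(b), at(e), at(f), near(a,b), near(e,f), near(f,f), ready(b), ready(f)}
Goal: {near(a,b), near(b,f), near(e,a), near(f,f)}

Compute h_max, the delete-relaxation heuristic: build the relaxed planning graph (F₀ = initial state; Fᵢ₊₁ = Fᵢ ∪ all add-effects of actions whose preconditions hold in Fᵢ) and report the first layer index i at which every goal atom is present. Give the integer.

1

F0 = init (11 atoms)
F1 = F0 ∪ {near(a,a), near(a,e), near(a,f), near(b,a), near(b,b), near(b,e), near(b,f), near(e,a), near(e,b), near(e,e), near(f,a), near(f,b), near(f,e), ready(c)}  (25 atoms)
goal ⊆ F1  ⇒  h_max = 1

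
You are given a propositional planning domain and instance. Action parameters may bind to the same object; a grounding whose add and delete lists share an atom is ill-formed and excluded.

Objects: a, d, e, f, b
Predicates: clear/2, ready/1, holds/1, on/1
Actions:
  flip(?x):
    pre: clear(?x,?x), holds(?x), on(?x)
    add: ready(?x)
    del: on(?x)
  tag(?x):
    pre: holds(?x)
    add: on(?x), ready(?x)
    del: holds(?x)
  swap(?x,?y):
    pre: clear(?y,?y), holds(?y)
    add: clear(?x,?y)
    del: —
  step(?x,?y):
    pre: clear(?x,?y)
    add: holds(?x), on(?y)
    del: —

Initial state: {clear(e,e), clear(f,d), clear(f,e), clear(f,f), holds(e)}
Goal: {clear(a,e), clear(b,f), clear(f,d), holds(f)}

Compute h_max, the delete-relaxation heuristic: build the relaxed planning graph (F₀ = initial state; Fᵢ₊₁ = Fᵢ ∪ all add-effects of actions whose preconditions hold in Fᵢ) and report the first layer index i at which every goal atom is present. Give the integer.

F0 = init (5 atoms)
F1 = F0 ∪ {clear(a,e), clear(b,e), clear(d,e), holds(f), on(d), on(e), on(f), ready(e)}  (13 atoms)
F2 = F1 ∪ {clear(a,f), clear(b,f), clear(d,f), clear(e,f), holds(a), holds(b), holds(d), ready(f)}  (21 atoms)
goal ⊆ F2  ⇒  h_max = 2

2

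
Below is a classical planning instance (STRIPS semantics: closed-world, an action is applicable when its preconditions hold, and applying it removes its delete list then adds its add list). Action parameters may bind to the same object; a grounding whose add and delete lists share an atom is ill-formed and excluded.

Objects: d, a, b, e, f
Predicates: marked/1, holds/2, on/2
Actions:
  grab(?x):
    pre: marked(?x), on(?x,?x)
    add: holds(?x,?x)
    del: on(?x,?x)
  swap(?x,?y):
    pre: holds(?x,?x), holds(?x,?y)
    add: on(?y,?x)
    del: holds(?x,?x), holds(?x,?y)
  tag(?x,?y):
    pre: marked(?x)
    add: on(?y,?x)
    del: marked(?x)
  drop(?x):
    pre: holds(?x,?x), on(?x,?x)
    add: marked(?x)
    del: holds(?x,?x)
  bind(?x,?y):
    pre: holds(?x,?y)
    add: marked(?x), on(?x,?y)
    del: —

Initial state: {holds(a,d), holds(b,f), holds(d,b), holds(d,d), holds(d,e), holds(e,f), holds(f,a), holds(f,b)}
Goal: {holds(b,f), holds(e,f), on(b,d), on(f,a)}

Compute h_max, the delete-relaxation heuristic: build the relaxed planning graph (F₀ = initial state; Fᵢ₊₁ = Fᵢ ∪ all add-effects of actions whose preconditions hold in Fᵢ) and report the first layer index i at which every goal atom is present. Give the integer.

1

F0 = init (8 atoms)
F1 = F0 ∪ {marked(a), marked(b), marked(d), marked(e), marked(f), on(a,d), on(b,d), on(b,f), on(d,b), on(d,d), on(d,e), on(e,d), on(e,f), on(f,a), on(f,b)}  (23 atoms)
goal ⊆ F1  ⇒  h_max = 1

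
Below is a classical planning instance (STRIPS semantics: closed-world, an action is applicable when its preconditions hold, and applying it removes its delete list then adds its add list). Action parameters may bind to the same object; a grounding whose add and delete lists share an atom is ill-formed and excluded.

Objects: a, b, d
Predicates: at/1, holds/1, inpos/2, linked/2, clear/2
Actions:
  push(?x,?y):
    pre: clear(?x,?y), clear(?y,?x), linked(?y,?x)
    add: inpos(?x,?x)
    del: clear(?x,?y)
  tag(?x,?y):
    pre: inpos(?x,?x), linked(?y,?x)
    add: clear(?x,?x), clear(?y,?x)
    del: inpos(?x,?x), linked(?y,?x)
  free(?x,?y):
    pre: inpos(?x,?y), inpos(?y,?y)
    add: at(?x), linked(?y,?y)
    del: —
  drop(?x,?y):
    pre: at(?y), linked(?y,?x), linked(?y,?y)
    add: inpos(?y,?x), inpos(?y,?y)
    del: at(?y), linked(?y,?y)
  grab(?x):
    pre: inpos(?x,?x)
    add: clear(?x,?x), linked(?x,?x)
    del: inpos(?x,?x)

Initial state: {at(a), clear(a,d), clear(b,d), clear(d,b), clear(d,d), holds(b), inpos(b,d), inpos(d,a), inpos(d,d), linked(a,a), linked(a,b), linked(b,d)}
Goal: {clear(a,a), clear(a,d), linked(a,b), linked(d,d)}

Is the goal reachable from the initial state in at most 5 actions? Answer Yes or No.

Yes

1. free(b,d)  →  {at(a), at(b), clear(a,d), clear(b,d), clear(d,b), clear(d,d), holds(b), inpos(b,d), inpos(d,a), inpos(d,d), linked(a,a), linked(a,b), linked(b,d), linked(d,d)}
2. drop(a,a)  →  {at(b), clear(a,d), clear(b,d), clear(d,b), clear(d,d), holds(b), inpos(a,a), inpos(b,d), inpos(d,a), inpos(d,d), linked(a,b), linked(b,d), linked(d,d)}
3. grab(a)  →  {at(b), clear(a,a), clear(a,d), clear(b,d), clear(d,b), clear(d,d), holds(b), inpos(b,d), inpos(d,a), inpos(d,d), linked(a,a), linked(a,b), linked(b,d), linked(d,d)}
optimal plan length = 3; 3 ≤ 5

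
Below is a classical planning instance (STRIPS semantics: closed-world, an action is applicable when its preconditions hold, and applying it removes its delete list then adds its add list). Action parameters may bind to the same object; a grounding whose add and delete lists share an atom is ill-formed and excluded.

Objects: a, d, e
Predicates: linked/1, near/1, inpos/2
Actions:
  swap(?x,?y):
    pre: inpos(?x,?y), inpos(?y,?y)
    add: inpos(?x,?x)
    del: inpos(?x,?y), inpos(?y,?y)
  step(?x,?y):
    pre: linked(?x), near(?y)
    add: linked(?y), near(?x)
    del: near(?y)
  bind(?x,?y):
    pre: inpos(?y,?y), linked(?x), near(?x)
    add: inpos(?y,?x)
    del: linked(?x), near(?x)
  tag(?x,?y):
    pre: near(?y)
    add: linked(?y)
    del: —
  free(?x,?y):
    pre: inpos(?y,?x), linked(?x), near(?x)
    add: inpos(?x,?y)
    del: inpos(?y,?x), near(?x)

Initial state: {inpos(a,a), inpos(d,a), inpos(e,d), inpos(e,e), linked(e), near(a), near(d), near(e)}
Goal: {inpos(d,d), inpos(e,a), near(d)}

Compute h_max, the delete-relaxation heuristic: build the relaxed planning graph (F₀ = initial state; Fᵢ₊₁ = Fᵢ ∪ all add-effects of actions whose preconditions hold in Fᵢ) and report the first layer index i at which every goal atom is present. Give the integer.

2

F0 = init (8 atoms)
F1 = F0 ∪ {inpos(a,e), inpos(d,d), linked(a), linked(d)}  (12 atoms)
F2 = F1 ∪ {inpos(a,d), inpos(d,e), inpos(e,a)}  (15 atoms)
goal ⊆ F2  ⇒  h_max = 2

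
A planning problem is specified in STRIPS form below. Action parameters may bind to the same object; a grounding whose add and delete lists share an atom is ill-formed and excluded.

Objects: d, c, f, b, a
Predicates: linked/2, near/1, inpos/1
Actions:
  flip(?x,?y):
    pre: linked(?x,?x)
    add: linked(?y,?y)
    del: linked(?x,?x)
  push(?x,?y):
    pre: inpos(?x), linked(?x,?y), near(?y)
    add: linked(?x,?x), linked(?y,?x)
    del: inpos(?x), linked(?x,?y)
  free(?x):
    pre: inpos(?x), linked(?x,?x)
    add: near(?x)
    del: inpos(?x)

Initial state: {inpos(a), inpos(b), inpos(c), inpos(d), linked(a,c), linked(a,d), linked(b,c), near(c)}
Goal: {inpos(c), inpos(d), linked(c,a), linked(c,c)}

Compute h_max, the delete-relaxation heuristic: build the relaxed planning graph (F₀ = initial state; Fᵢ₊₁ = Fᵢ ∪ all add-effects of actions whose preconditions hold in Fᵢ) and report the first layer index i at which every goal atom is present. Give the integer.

2

F0 = init (8 atoms)
F1 = F0 ∪ {linked(a,a), linked(b,b), linked(c,a), linked(c,b)}  (12 atoms)
F2 = F1 ∪ {linked(c,c), linked(d,d), linked(f,f), near(a), near(b)}  (17 atoms)
goal ⊆ F2  ⇒  h_max = 2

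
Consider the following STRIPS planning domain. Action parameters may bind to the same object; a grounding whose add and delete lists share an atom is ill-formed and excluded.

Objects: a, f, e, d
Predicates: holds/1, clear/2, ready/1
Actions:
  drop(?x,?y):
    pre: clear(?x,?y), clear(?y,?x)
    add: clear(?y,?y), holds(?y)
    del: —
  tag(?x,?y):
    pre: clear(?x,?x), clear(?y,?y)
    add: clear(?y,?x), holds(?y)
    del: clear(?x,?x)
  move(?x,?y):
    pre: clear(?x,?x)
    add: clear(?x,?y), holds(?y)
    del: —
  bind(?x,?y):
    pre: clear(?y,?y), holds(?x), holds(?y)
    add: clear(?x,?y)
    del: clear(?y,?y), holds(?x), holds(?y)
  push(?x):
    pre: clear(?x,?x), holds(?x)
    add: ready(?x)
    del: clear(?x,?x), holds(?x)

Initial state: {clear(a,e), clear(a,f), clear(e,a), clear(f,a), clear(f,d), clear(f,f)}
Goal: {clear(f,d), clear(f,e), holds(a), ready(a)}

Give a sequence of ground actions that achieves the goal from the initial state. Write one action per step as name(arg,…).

1. drop(f,a)  →  {clear(a,a), clear(a,e), clear(a,f), clear(e,a), clear(f,a), clear(f,d), clear(f,f), holds(a)}
2. move(f,e)  →  {clear(a,a), clear(a,e), clear(a,f), clear(e,a), clear(f,a), clear(f,d), clear(f,e), clear(f,f), holds(a), holds(e)}
3. push(a)  →  {clear(a,e), clear(a,f), clear(e,a), clear(f,a), clear(f,d), clear(f,e), clear(f,f), holds(e), ready(a)}
4. drop(f,a)  →  {clear(a,a), clear(a,e), clear(a,f), clear(e,a), clear(f,a), clear(f,d), clear(f,e), clear(f,f), holds(a), holds(e), ready(a)}

drop(f,a); move(f,e); push(a); drop(f,a)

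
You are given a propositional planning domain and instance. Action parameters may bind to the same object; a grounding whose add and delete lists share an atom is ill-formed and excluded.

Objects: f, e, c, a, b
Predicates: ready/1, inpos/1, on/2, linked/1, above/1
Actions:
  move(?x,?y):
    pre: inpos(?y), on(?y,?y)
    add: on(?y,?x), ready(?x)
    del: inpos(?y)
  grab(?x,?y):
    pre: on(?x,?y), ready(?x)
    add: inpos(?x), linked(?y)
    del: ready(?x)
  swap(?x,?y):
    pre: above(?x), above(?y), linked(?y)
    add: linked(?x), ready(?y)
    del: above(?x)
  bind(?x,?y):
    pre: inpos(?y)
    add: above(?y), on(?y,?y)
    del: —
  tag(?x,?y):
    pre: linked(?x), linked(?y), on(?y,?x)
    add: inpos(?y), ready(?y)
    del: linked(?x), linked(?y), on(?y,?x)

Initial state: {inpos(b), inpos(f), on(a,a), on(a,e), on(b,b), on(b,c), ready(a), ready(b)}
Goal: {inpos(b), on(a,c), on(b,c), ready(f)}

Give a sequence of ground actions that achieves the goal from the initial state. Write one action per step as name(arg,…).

1. move(f,b)  →  {inpos(f), on(a,a), on(a,e), on(b,b), on(b,c), on(b,f), ready(a), ready(b), ready(f)}
2. grab(a,e)  →  {inpos(a), inpos(f), linked(e), on(a,a), on(a,e), on(b,b), on(b,c), on(b,f), ready(b), ready(f)}
3. move(c,a)  →  {inpos(f), linked(e), on(a,a), on(a,c), on(a,e), on(b,b), on(b,c), on(b,f), ready(b), ready(c), ready(f)}
4. grab(b,f)  →  {inpos(b), inpos(f), linked(e), linked(f), on(a,a), on(a,c), on(a,e), on(b,b), on(b,c), on(b,f), ready(c), ready(f)}

move(f,b); grab(a,e); move(c,a); grab(b,f)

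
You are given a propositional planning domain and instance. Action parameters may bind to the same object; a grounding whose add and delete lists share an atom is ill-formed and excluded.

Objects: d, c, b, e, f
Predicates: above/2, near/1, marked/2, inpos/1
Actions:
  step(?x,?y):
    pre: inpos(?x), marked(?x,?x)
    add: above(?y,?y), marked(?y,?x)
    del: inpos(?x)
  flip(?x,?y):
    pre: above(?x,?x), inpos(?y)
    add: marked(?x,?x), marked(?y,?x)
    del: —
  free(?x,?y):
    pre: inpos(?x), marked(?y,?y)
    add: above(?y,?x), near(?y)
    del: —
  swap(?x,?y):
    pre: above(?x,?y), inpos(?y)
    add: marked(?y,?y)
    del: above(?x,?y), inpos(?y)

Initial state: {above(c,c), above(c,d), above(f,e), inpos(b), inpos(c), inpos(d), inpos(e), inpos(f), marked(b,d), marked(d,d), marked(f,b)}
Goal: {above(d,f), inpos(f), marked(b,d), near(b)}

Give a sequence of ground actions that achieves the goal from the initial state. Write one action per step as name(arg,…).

step(d,b); flip(b,c); free(c,b); free(f,d)

1. step(d,b)  →  {above(b,b), above(c,c), above(c,d), above(f,e), inpos(b), inpos(c), inpos(e), inpos(f), marked(b,d), marked(d,d), marked(f,b)}
2. flip(b,c)  →  {above(b,b), above(c,c), above(c,d), above(f,e), inpos(b), inpos(c), inpos(e), inpos(f), marked(b,b), marked(b,d), marked(c,b), marked(d,d), marked(f,b)}
3. free(c,b)  →  {above(b,b), above(b,c), above(c,c), above(c,d), above(f,e), inpos(b), inpos(c), inpos(e), inpos(f), marked(b,b), marked(b,d), marked(c,b), marked(d,d), marked(f,b), near(b)}
4. free(f,d)  →  {above(b,b), above(b,c), above(c,c), above(c,d), above(d,f), above(f,e), inpos(b), inpos(c), inpos(e), inpos(f), marked(b,b), marked(b,d), marked(c,b), marked(d,d), marked(f,b), near(b), near(d)}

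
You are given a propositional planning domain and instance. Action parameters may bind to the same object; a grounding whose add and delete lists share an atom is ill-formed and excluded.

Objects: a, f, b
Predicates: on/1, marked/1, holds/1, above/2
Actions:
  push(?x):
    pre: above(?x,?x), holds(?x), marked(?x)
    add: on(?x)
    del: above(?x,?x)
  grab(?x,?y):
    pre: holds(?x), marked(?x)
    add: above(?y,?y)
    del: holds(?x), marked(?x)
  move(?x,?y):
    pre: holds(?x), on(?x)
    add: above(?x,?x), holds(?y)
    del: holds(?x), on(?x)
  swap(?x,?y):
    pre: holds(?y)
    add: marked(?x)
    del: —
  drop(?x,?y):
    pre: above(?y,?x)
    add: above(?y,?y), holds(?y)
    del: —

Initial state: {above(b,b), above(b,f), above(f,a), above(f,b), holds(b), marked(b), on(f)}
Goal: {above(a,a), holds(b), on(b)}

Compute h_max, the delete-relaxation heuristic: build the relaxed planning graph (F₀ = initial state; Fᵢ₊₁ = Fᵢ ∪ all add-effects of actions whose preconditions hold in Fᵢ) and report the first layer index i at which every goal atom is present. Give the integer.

F0 = init (7 atoms)
F1 = F0 ∪ {above(a,a), above(f,f), holds(f), marked(a), marked(f), on(b)}  (13 atoms)
goal ⊆ F1  ⇒  h_max = 1

1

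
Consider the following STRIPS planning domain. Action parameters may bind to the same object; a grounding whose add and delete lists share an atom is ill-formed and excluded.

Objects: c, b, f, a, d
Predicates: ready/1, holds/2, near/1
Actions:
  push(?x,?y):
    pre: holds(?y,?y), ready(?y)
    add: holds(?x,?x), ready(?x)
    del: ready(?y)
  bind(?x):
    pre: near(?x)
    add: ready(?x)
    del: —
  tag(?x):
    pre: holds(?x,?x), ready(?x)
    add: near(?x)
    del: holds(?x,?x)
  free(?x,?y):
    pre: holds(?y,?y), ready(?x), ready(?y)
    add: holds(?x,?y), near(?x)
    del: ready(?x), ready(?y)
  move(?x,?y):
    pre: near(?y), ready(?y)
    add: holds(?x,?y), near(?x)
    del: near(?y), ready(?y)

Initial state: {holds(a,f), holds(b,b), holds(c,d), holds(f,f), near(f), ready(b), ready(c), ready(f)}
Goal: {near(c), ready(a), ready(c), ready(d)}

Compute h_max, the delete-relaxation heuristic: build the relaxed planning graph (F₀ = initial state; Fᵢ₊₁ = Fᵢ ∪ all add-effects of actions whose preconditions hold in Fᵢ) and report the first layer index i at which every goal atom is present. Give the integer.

F0 = init (8 atoms)
F1 = F0 ∪ {holds(a,a), holds(b,f), holds(c,b), holds(c,c), holds(c,f), holds(d,d), holds(d,f), holds(f,b), near(a), near(b), near(c), near(d), ready(a), ready(d)}  (22 atoms)
goal ⊆ F1  ⇒  h_max = 1

1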